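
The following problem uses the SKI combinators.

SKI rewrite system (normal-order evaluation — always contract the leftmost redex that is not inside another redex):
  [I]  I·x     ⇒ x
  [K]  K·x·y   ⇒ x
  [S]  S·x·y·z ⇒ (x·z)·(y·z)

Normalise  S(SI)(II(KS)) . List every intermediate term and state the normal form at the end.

Answer: normal form = S(SI)(KS)  (in 2 steps)

Reduction:
  start: S(SI)(II(KS))
  [1] S(SI)(I(KS))
  [2] S(SI)(KS)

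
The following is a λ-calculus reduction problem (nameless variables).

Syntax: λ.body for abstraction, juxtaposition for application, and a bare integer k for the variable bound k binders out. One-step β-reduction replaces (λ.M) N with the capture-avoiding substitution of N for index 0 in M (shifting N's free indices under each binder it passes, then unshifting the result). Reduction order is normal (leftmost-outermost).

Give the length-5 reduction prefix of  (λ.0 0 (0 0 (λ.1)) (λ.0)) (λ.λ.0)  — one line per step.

  start: (λ.0 0 (0 0 (λ.1)) (λ.0)) (λ.λ.0)
  →1  (λ.λ.0) (λ.λ.0) ((λ.λ.0) (λ.λ.0) (λ.λ.λ.0)) (λ.0)
  →2  (λ.0) ((λ.λ.0) (λ.λ.0) (λ.λ.λ.0)) (λ.0)
  →3  (λ.λ.0) (λ.λ.0) (λ.λ.λ.0) (λ.0)
  →4  (λ.0) (λ.λ.λ.0) (λ.0)
  →5  (λ.λ.λ.0) (λ.0)

Answer: after 5 steps: (λ.λ.λ.0) (λ.0)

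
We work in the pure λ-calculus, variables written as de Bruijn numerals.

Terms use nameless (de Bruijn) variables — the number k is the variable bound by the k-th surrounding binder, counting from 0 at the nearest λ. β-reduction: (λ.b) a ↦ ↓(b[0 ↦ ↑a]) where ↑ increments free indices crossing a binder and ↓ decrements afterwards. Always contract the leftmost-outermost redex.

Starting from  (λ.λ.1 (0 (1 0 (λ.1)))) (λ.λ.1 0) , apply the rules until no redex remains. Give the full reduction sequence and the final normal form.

  start: (λ.λ.1 (0 (1 0 (λ.1)))) (λ.λ.1 0)
  step 1: λ.(λ.λ.1 0) (0 ((λ.λ.1 0) 0 (λ.1)))
  step 2: λ.λ.1 ((λ.λ.1 0) 1 (λ.2)) 0
  step 3: λ.λ.1 ((λ.2 0) (λ.2)) 0
  step 4: λ.λ.1 (1 (λ.2)) 0

Answer: normal form = λ.λ.1 (1 (λ.2)) 0  (in 4 steps)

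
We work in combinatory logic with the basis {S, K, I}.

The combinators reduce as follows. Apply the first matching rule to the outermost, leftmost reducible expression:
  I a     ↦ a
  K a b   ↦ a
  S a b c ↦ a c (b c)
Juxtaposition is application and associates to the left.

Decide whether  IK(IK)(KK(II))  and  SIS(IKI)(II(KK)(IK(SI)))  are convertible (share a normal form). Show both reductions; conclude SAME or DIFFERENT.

Term A:
  start: IK(IK)(KK(II))
  [1] K(IK)(KK(II))
  [2] IK
  [3] K

Term B:
  start: SIS(IKI)(II(KK)(IK(SI)))
  [1] I(IKI)(S(IKI))(II(KK)(IK(SI)))
  [2] IKI(S(IKI))(II(KK)(IK(SI)))
  [3] KI(S(IKI))(II(KK)(IK(SI)))
  [4] I(II(KK)(IK(SI)))
  [5] II(KK)(IK(SI))
  [6] I(KK)(IK(SI))
  [7] KK(IK(SI))
  [8] K

Answer: SAME — A ⇓ K, B ⇓ K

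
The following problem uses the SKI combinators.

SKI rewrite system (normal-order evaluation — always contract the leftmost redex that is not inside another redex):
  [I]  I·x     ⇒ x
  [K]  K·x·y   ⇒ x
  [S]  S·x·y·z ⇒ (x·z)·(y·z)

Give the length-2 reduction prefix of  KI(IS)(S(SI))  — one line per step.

Answer: after 2 steps: S(SI)

Reduction:
  start: KI(IS)(S(SI))
  →1  I(S(SI))
  →2  S(SI)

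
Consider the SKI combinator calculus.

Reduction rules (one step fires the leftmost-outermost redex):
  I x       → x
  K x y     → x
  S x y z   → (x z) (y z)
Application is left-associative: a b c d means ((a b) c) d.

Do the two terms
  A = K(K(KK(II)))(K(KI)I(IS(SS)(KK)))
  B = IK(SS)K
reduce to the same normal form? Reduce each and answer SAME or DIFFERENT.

Term A:
  start: K(K(KK(II)))(K(KI)I(IS(SS)(KK)))
  step 1: K(KK(II))
  step 2: KK

Term B:
  start: IK(SS)K
  step 1: K(SS)K
  step 2: SS

Answer: DIFFERENT — A ⇓ KK, B ⇓ SS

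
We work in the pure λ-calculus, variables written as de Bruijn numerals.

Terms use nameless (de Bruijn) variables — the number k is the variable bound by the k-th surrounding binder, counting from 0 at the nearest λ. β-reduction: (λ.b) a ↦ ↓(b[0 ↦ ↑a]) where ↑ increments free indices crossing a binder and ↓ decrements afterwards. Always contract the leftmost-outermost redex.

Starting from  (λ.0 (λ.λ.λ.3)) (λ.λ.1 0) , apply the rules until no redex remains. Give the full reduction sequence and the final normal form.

  start: (λ.0 (λ.λ.λ.3)) (λ.λ.1 0)
  [1] (λ.λ.1 0) (λ.λ.λ.λ.λ.1 0)
  [2] λ.(λ.λ.λ.λ.λ.1 0) 0
  [3] λ.λ.λ.λ.λ.1 0

Answer: normal form = λ.λ.λ.λ.λ.1 0  (in 3 steps)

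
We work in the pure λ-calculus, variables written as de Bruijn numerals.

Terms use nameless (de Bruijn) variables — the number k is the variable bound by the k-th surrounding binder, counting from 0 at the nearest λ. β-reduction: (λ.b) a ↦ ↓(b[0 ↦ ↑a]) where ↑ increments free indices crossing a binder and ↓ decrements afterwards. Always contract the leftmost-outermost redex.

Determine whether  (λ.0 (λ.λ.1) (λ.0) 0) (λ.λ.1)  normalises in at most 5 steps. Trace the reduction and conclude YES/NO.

  start: (λ.0 (λ.λ.1) (λ.0) 0) (λ.λ.1)
  step 1: (λ.λ.1) (λ.λ.1) (λ.0) (λ.λ.1)
  step 2: (λ.λ.λ.1) (λ.0) (λ.λ.1)
  step 3: (λ.λ.1) (λ.λ.1)
  step 4: λ.λ.λ.1

Answer: YES — reaches normal form λ.λ.λ.1 in 4 ≤ 5 steps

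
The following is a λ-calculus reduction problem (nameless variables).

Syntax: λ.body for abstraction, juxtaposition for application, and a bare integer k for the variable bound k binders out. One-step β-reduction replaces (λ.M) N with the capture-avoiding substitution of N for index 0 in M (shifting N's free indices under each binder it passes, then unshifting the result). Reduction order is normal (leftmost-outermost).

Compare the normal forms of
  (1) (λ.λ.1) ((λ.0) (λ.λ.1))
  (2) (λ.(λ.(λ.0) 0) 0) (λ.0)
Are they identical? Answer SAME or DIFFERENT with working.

Term A:
  start: (λ.λ.1) ((λ.0) (λ.λ.1))
  →1  λ.(λ.0) (λ.λ.1)
  →2  λ.λ.λ.1

Term B:
  start: (λ.(λ.(λ.0) 0) 0) (λ.0)
  →1  (λ.(λ.0) 0) (λ.0)
  →2  (λ.0) (λ.0)
  →3  λ.0

Answer: DIFFERENT — A ⇓ λ.λ.λ.1, B ⇓ λ.0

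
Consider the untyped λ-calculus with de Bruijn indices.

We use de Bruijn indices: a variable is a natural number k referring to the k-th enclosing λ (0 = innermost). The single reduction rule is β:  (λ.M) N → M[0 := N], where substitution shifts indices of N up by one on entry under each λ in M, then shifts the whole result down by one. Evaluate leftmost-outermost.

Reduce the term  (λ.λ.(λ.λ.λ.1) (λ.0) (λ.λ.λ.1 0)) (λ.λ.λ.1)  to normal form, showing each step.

  start: (λ.λ.(λ.λ.λ.1) (λ.0) (λ.λ.λ.1 0)) (λ.λ.λ.1)
  [1] λ.(λ.λ.λ.1) (λ.0) (λ.λ.λ.1 0)
  [2] λ.(λ.λ.1) (λ.λ.λ.1 0)
  [3] λ.λ.λ.λ.λ.1 0

Answer: normal form = λ.λ.λ.λ.λ.1 0  (in 3 steps)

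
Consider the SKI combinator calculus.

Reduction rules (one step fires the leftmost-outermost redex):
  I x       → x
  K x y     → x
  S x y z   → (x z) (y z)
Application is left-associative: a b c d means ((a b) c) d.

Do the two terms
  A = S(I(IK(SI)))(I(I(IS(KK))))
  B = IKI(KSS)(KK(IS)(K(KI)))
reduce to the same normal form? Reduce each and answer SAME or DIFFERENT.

Term A:
  start: S(I(IK(SI)))(I(I(IS(KK))))
  step 1: S(IK(SI))(I(I(IS(KK))))
  step 2: S(K(SI))(I(I(IS(KK))))
  step 3: S(K(SI))(I(IS(KK)))
  step 4: S(K(SI))(IS(KK))
  step 5: S(K(SI))(S(KK))

Term B:
  start: IKI(KSS)(KK(IS)(K(KI)))
  step 1: KI(KSS)(KK(IS)(K(KI)))
  step 2: I(KK(IS)(K(KI)))
  step 3: KK(IS)(K(KI))
  step 4: K(K(KI))

Answer: DIFFERENT — A ⇓ S(K(SI))(S(KK)), B ⇓ K(K(KI))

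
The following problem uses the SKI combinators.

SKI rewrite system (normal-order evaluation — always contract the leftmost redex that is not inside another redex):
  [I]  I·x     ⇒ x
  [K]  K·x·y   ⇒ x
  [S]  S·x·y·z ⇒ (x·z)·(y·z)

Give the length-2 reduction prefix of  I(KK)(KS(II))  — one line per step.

  start: I(KK)(KS(II))
  [1] KK(KS(II))
  [2] K

Answer: after 2 steps: K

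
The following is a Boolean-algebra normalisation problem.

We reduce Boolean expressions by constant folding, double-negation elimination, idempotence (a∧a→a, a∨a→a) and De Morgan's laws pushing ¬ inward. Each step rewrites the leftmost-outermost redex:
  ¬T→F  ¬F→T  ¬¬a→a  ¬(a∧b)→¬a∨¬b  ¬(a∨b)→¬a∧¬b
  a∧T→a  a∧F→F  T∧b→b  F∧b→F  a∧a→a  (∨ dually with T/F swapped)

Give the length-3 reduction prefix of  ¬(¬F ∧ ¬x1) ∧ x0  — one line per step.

Answer: after 3 steps: ¬¬x1 ∧ x0

Working:
  start: ¬(¬F ∧ ¬x1) ∧ x0
  →1  (¬¬F ∨ ¬¬x1) ∧ x0
  →2  (F ∨ ¬¬x1) ∧ x0
  →3  ¬¬x1 ∧ x0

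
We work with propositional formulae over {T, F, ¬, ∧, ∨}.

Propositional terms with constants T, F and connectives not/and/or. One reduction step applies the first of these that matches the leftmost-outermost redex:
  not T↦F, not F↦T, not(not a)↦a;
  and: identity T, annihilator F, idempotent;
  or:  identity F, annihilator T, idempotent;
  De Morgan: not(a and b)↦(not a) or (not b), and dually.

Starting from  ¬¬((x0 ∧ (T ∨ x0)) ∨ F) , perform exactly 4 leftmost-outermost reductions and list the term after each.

  start: ¬¬((x0 ∧ (T ∨ x0)) ∨ F)
  [1] (x0 ∧ (T ∨ x0)) ∨ F
  [2] x0 ∧ (T ∨ x0)
  [3] x0 ∧ T
  [4] x0

Answer: after 4 steps: x0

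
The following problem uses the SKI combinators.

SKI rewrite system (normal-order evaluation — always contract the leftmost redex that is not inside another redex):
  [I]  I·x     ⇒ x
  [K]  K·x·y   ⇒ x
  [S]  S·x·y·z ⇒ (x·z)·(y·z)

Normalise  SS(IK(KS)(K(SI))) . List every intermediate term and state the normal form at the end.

  start: SS(IK(KS)(K(SI)))
  step 1: SS(K(KS)(K(SI)))
  step 2: SS(KS)

Answer: normal form = SS(KS)  (in 2 steps)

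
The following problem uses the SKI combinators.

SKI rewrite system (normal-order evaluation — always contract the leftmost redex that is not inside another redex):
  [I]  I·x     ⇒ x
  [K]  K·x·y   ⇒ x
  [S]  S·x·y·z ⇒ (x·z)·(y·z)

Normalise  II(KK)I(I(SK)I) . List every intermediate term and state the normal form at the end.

  start: II(KK)I(I(SK)I)
  →1  I(KK)I(I(SK)I)
  →2  KKI(I(SK)I)
  →3  K(I(SK)I)
  →4  K(SKI)

Answer: normal form = K(SKI)  (in 4 steps)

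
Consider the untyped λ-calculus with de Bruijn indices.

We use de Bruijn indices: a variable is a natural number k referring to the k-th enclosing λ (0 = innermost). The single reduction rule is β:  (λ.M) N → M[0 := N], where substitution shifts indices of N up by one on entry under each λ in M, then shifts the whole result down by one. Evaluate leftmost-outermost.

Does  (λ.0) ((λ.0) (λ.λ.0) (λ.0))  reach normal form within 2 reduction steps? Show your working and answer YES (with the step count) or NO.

  start: (λ.0) ((λ.0) (λ.λ.0) (λ.0))
  →1  (λ.0) (λ.λ.0) (λ.0)
  →2  (λ.λ.0) (λ.0)

Answer: NO — after 2 steps the term is (λ.λ.0) (λ.0), not yet normal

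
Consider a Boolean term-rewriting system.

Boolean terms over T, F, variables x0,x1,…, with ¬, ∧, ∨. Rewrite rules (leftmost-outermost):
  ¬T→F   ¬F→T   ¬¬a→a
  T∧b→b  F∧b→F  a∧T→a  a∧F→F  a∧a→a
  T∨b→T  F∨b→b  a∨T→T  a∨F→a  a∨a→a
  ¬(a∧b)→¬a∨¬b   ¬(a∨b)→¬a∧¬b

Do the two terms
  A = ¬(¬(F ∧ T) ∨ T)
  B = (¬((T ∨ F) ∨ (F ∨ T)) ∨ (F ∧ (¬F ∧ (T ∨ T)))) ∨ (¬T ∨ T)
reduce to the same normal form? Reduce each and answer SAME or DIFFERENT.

Term A:
  start: ¬(¬(F ∧ T) ∨ T)
  →1  ¬¬(F ∧ T) ∧ ¬T
  →2  (F ∧ T) ∧ ¬T
  →3  F ∧ ¬T
  →4  F

Term B:
  start: (¬((T ∨ F) ∨ (F ∨ T)) ∨ (F ∧ (¬F ∧ (T ∨ T)))) ∨ (¬T ∨ T)
  →1  ((¬(T ∨ F) ∧ ¬(F ∨ T)) ∨ (F ∧ (¬F ∧ (T ∨ T)))) ∨ (¬T ∨ T)
  →2  (((¬T ∧ ¬F) ∧ ¬(F ∨ T)) ∨ (F ∧ (¬F ∧ (T ∨ T)))) ∨ (¬T ∨ T)
  →3  (((F ∧ ¬F) ∧ ¬(F ∨ T)) ∨ (F ∧ (¬F ∧ (T ∨ T)))) ∨ (¬T ∨ T)
  →4  ((F ∧ ¬(F ∨ T)) ∨ (F ∧ (¬F ∧ (T ∨ T)))) ∨ (¬T ∨ T)
  →5  (F ∨ (F ∧ (¬F ∧ (T ∨ T)))) ∨ (¬T ∨ T)
  →6  (F ∧ (¬F ∧ (T ∨ T))) ∨ (¬T ∨ T)
  →7  F ∨ (¬T ∨ T)
  →8  ¬T ∨ T
  →9  T

Answer: DIFFERENT — A ⇓ F, B ⇓ T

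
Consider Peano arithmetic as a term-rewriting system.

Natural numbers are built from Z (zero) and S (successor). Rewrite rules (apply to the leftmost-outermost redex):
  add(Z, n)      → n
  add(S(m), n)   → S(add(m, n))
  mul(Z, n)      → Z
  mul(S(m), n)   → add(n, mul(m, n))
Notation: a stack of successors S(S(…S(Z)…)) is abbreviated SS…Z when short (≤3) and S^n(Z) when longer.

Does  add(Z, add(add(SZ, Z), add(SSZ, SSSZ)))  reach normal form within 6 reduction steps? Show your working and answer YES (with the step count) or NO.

  start: add(Z, add(add(SZ, Z), add(SSZ, SSSZ)))
  step 1: add(add(SZ, Z), add(SSZ, SSSZ))
  step 2: add(S(add(Z, Z)), add(SSZ, SSSZ))
  step 3: S(add(add(Z, Z), add(SSZ, SSSZ)))
  step 4: S(add(Z, add(SSZ, SSSZ)))
  step 5: S(add(SSZ, SSSZ))
  step 6: S(S(add(SZ, SSSZ)))

Answer: NO — after 6 steps the term is S(S(add(SZ, SSSZ))), not yet normal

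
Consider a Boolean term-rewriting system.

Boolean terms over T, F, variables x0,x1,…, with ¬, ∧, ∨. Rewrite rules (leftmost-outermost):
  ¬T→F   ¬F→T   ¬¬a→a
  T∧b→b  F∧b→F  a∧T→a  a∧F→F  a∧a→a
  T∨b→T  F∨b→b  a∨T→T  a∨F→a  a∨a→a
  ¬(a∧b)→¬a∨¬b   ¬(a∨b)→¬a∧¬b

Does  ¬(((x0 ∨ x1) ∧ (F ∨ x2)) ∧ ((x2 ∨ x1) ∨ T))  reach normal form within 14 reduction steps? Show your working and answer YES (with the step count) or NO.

  start: ¬(((x0 ∨ x1) ∧ (F ∨ x2)) ∧ ((x2 ∨ x1) ∨ T))
  step 1: ¬((x0 ∨ x1) ∧ (F ∨ x2)) ∨ ¬((x2 ∨ x1) ∨ T)
  step 2: (¬(x0 ∨ x1) ∨ ¬(F ∨ x2)) ∨ ¬((x2 ∨ x1) ∨ T)
  step 3: ((¬x0 ∧ ¬x1) ∨ ¬(F ∨ x2)) ∨ ¬((x2 ∨ x1) ∨ T)
  step 4: ((¬x0 ∧ ¬x1) ∨ (¬F ∧ ¬x2)) ∨ ¬((x2 ∨ x1) ∨ T)
  step 5: ((¬x0 ∧ ¬x1) ∨ (T ∧ ¬x2)) ∨ ¬((x2 ∨ x1) ∨ T)
  step 6: ((¬x0 ∧ ¬x1) ∨ ¬x2) ∨ ¬((x2 ∨ x1) ∨ T)
  step 7: ((¬x0 ∧ ¬x1) ∨ ¬x2) ∨ (¬(x2 ∨ x1) ∧ ¬T)
  step 8: ((¬x0 ∧ ¬x1) ∨ ¬x2) ∨ ((¬x2 ∧ ¬x1) ∧ ¬T)
  step 9: ((¬x0 ∧ ¬x1) ∨ ¬x2) ∨ ((¬x2 ∧ ¬x1) ∧ F)
  step 10: ((¬x0 ∧ ¬x1) ∨ ¬x2) ∨ F
  step 11: (¬x0 ∧ ¬x1) ∨ ¬x2

Answer: YES — reaches normal form (¬x0 ∧ ¬x1) ∨ ¬x2 in 11 ≤ 14 steps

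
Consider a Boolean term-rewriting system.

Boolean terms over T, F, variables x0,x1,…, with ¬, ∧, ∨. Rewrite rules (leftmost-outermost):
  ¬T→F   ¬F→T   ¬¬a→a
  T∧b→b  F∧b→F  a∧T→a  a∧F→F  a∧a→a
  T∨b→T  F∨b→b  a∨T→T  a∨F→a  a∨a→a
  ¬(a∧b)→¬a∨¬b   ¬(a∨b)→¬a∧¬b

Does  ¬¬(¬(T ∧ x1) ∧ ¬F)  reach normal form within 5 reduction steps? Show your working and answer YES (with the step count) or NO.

Answer: NO — after 5 steps the term is ¬x1 ∧ T, not yet normal

Derivation:
  start: ¬¬(¬(T ∧ x1) ∧ ¬F)
  [1] ¬(T ∧ x1) ∧ ¬F
  [2] (¬T ∨ ¬x1) ∧ ¬F
  [3] (F ∨ ¬x1) ∧ ¬F
  [4] ¬x1 ∧ ¬F
  [5] ¬x1 ∧ T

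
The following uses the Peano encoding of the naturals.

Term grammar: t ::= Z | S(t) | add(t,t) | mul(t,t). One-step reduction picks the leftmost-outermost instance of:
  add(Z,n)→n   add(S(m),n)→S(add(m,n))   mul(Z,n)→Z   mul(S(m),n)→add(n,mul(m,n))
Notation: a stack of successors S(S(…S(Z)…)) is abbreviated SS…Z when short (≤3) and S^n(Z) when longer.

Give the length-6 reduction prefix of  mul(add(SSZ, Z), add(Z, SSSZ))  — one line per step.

  start: mul(add(SSZ, Z), add(Z, SSSZ))
  →1  mul(S(add(SZ, Z)), add(Z, SSSZ))
  →2  add(add(Z, SSSZ), mul(add(SZ, Z), add(Z, SSSZ)))
  →3  add(SSSZ, mul(add(SZ, Z), add(Z, SSSZ)))
  →4  S(add(SSZ, mul(add(SZ, Z), add(Z, SSSZ))))
  →5  S(S(add(SZ, mul(add(SZ, Z), add(Z, SSSZ)))))
  →6  S(S(S(add(Z, mul(add(SZ, Z), add(Z, SSSZ))))))

Answer: after 6 steps: S(S(S(add(Z, mul(add(SZ, Z), add(Z, SSSZ))))))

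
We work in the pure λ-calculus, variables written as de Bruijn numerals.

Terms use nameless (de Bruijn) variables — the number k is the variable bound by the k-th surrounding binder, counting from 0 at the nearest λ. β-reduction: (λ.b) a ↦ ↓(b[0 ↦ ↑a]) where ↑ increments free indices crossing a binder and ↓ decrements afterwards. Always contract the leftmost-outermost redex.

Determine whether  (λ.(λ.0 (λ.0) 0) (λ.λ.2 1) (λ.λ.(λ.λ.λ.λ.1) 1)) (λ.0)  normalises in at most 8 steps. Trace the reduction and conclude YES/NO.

Answer: YES — reaches normal form λ.λ.λ.λ.λ.1 in 7 ≤ 8 steps

Working:
  start: (λ.(λ.0 (λ.0) 0) (λ.λ.2 1) (λ.λ.(λ.λ.λ.λ.1) 1)) (λ.0)
  →1  (λ.0 (λ.0) 0) (λ.λ.(λ.0) 1) (λ.λ.(λ.λ.λ.λ.1) 1)
  →2  (λ.λ.(λ.0) 1) (λ.0) (λ.λ.(λ.0) 1) (λ.λ.(λ.λ.λ.λ.1) 1)
  →3  (λ.(λ.0) (λ.0)) (λ.λ.(λ.0) 1) (λ.λ.(λ.λ.λ.λ.1) 1)
  →4  (λ.0) (λ.0) (λ.λ.(λ.λ.λ.λ.1) 1)
  →5  (λ.0) (λ.λ.(λ.λ.λ.λ.1) 1)
  →6  λ.λ.(λ.λ.λ.λ.1) 1
  →7  λ.λ.λ.λ.λ.1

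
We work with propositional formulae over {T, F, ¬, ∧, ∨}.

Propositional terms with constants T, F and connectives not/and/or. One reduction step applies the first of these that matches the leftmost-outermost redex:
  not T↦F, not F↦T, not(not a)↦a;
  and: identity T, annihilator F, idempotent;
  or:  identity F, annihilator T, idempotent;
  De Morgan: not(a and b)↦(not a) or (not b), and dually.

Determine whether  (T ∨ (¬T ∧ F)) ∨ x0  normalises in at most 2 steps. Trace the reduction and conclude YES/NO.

Answer: YES — reaches normal form T in 2 ≤ 2 steps

Reduction:
  start: (T ∨ (¬T ∧ F)) ∨ x0
  →1  T ∨ x0
  →2  T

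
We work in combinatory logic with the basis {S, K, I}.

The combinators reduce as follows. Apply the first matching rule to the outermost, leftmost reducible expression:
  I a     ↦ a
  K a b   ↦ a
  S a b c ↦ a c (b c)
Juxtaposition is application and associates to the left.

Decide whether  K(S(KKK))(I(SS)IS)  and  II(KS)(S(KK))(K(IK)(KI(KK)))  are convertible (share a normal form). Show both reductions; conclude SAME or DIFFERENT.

Term A:
  start: K(S(KKK))(I(SS)IS)
  →1  S(KKK)
  →2  SK

Term B:
  start: II(KS)(S(KK))(K(IK)(KI(KK)))
  →1  I(KS)(S(KK))(K(IK)(KI(KK)))
  →2  KS(S(KK))(K(IK)(KI(KK)))
  →3  S(K(IK)(KI(KK)))
  →4  S(IK)
  →5  SK

Answer: SAME — A ⇓ SK, B ⇓ SK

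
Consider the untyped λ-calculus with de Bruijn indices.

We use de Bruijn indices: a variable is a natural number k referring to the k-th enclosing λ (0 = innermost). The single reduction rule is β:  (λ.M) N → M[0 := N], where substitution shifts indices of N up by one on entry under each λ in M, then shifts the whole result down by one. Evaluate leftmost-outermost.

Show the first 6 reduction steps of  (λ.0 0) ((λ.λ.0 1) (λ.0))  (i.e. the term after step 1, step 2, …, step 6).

  start: (λ.0 0) ((λ.λ.0 1) (λ.0))
  step 1: (λ.λ.0 1) (λ.0) ((λ.λ.0 1) (λ.0))
  step 2: (λ.0 (λ.0)) ((λ.λ.0 1) (λ.0))
  step 3: (λ.λ.0 1) (λ.0) (λ.0)
  step 4: (λ.0 (λ.0)) (λ.0)
  step 5: (λ.0) (λ.0)
  step 6: λ.0

Answer: after 6 steps: λ.0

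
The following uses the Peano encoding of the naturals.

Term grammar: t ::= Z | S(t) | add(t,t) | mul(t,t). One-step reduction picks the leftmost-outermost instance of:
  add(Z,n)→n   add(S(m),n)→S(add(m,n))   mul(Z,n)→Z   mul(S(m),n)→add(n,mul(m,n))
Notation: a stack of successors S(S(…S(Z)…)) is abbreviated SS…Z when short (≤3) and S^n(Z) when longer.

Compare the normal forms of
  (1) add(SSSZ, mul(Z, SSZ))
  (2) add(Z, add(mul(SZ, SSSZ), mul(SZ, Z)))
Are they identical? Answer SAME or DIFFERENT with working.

Answer: SAME — A ⇓ SSSZ, B ⇓ SSSZ

Working:
Term A:
  start: add(SSSZ, mul(Z, SSZ))
  →1  S(add(SSZ, mul(Z, SSZ)))
  →2  S(S(add(SZ, mul(Z, SSZ))))
  →3  S(S(S(add(Z, mul(Z, SSZ)))))
  →4  S(S(S(mul(Z, SSZ))))
  →5  SSSZ

Term B:
  start: add(Z, add(mul(SZ, SSSZ), mul(SZ, Z)))
  →1  add(mul(SZ, SSSZ), mul(SZ, Z))
  →2  add(add(SSSZ, mul(Z, SSSZ)), mul(SZ, Z))
  →3  add(S(add(SSZ, mul(Z, SSSZ))), mul(SZ, Z))
  →4  S(add(add(SSZ, mul(Z, SSSZ)), mul(SZ, Z)))
  →5  S(add(S(add(SZ, mul(Z, SSSZ))), mul(SZ, Z)))
  →6  S(S(add(add(SZ, mul(Z, SSSZ)), mul(SZ, Z))))
  →7  S(S(add(S(add(Z, mul(Z, SSSZ))), mul(SZ, Z))))
  →8  S(S(S(add(add(Z, mul(Z, SSSZ)), mul(SZ, Z)))))
  →9  S(S(S(add(mul(Z, SSSZ), mul(SZ, Z)))))
  →10  S(S(S(add(Z, mul(SZ, Z)))))
  →11  S(S(S(mul(SZ, Z))))
  →12  S(S(S(add(Z, mul(Z, Z)))))
  →13  S(S(S(mul(Z, Z))))
  →14  SSSZ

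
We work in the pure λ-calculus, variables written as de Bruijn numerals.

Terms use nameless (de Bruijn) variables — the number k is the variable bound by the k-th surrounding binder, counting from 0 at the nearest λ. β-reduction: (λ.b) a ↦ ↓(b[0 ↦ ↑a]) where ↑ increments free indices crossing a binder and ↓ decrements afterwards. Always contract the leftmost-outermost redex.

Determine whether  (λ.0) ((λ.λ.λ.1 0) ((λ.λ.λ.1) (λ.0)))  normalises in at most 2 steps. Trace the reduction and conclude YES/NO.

  start: (λ.0) ((λ.λ.λ.1 0) ((λ.λ.λ.1) (λ.0)))
  [1] (λ.λ.λ.1 0) ((λ.λ.λ.1) (λ.0))
  [2] λ.λ.1 0

Answer: YES — reaches normal form λ.λ.1 0 in 2 ≤ 2 steps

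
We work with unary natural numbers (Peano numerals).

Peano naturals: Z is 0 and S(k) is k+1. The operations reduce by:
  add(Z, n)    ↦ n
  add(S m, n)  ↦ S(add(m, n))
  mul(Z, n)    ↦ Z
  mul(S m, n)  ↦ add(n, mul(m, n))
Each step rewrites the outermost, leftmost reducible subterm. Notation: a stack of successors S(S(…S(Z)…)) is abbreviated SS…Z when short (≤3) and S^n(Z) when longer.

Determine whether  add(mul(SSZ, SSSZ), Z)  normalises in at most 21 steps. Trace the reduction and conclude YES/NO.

Answer: YES — reaches normal form S^6(Z) in 18 ≤ 21 steps

Reduction:
  start: add(mul(SSZ, SSSZ), Z)
  step 1: add(add(SSSZ, mul(SZ, SSSZ)), Z)
  step 2: add(S(add(SSZ, mul(SZ, SSSZ))), Z)
  step 3: S(add(add(SSZ, mul(SZ, SSSZ)), Z))
  step 4: S(add(S(add(SZ, mul(SZ, SSSZ))), Z))
  step 5: S(S(add(add(SZ, mul(SZ, SSSZ)), Z)))
  step 6: S(S(add(S(add(Z, mul(SZ, SSSZ))), Z)))
  step 7: S(S(S(add(add(Z, mul(SZ, SSSZ)), Z))))
  step 8: S(S(S(add(mul(SZ, SSSZ), Z))))
  step 9: S(S(S(add(add(SSSZ, mul(Z, SSSZ)), Z))))
  step 10: S(S(S(add(S(add(SSZ, mul(Z, SSSZ))), Z))))
  step 11: S(S(S(S(add(add(SSZ, mul(Z, SSSZ)), Z)))))
  step 12: S(S(S(S(add(S(add(SZ, mul(Z, SSSZ))), Z)))))
  step 13: S(S(S(S(S(add(add(SZ, mul(Z, SSSZ)), Z))))))
  step 14: S(S(S(S(S(add(S(add(Z, mul(Z, SSSZ))), Z))))))
  step 15: S(S(S(S(S(S(add(add(Z, mul(Z, SSSZ)), Z)))))))
  step 16: S(S(S(S(S(S(add(mul(Z, SSSZ), Z)))))))
  step 17: S(S(S(S(S(S(add(Z, Z)))))))
  step 18: S^6(Z)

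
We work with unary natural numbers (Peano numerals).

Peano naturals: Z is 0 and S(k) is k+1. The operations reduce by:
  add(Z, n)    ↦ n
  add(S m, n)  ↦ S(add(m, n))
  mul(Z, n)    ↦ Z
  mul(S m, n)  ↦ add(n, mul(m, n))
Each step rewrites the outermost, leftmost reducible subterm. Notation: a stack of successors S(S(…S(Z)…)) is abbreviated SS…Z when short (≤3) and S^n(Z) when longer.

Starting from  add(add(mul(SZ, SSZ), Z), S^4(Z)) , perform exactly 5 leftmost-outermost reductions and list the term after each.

  start: add(add(mul(SZ, SSZ), Z), S^4(Z))
  step 1: add(add(add(SSZ, mul(Z, SSZ)), Z), S^4(Z))
  step 2: add(add(S(add(SZ, mul(Z, SSZ))), Z), S^4(Z))
  step 3: add(S(add(add(SZ, mul(Z, SSZ)), Z)), S^4(Z))
  step 4: S(add(add(add(SZ, mul(Z, SSZ)), Z), S^4(Z)))
  step 5: S(add(add(S(add(Z, mul(Z, SSZ))), Z), S^4(Z)))

Answer: after 5 steps: S(add(add(S(add(Z, mul(Z, SSZ))), Z), S^4(Z)))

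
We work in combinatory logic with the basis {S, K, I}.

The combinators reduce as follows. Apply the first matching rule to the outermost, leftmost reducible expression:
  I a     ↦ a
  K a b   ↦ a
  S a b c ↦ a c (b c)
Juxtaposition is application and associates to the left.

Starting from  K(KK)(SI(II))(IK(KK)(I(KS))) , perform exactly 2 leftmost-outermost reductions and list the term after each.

  start: K(KK)(SI(II))(IK(KK)(I(KS)))
  [1] KK(IK(KK)(I(KS)))
  [2] K

Answer: after 2 steps: K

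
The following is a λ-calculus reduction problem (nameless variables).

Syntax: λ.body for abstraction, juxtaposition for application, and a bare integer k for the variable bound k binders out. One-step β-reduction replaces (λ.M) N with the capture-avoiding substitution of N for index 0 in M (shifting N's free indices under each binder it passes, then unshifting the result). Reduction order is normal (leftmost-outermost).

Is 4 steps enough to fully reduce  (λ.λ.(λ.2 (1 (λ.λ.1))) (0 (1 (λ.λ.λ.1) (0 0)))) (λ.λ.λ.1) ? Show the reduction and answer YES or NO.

Answer: YES — reaches normal form λ.λ.λ.1 in 3 ≤ 4 steps

Reduction:
  start: (λ.λ.(λ.2 (1 (λ.λ.1))) (0 (1 (λ.λ.λ.1) (0 0)))) (λ.λ.λ.1)
  step 1: λ.(λ.(λ.λ.λ.1) (1 (λ.λ.1))) (0 ((λ.λ.λ.1) (λ.λ.λ.1) (0 0)))
  step 2: λ.(λ.λ.λ.1) (0 (λ.λ.1))
  step 3: λ.λ.λ.1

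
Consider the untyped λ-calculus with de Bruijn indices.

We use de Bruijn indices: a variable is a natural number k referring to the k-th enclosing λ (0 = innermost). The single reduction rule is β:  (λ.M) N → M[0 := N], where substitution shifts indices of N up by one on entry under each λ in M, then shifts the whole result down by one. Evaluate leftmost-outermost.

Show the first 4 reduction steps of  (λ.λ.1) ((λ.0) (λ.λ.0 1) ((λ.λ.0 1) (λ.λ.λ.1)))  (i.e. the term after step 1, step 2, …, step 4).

Answer: after 4 steps: λ.λ.0 (λ.0 (λ.λ.λ.1))

Working:
  start: (λ.λ.1) ((λ.0) (λ.λ.0 1) ((λ.λ.0 1) (λ.λ.λ.1)))
  step 1: λ.(λ.0) (λ.λ.0 1) ((λ.λ.0 1) (λ.λ.λ.1))
  step 2: λ.(λ.λ.0 1) ((λ.λ.0 1) (λ.λ.λ.1))
  step 3: λ.λ.0 ((λ.λ.0 1) (λ.λ.λ.1))
  step 4: λ.λ.0 (λ.0 (λ.λ.λ.1))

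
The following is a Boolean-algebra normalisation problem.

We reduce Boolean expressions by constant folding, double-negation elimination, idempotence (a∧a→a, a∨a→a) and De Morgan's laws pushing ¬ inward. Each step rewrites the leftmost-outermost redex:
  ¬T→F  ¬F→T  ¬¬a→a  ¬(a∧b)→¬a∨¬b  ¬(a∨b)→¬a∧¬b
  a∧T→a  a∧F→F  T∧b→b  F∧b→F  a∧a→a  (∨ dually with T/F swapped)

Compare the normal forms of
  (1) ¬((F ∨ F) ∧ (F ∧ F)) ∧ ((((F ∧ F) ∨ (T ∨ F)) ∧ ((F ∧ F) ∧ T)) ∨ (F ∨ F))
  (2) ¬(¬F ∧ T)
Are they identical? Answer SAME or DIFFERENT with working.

Term A:
  start: ¬((F ∨ F) ∧ (F ∧ F)) ∧ ((((F ∧ F) ∨ (T ∨ F)) ∧ ((F ∧ F) ∧ T)) ∨ (F ∨ F))
  step 1: (¬(F ∨ F) ∨ ¬(F ∧ F)) ∧ ((((F ∧ F) ∨ (T ∨ F)) ∧ ((F ∧ F) ∧ T)) ∨ (F ∨ F))
  step 2: ((¬F ∧ ¬F) ∨ ¬(F ∧ F)) ∧ ((((F ∧ F) ∨ (T ∨ F)) ∧ ((F ∧ F) ∧ T)) ∨ (F ∨ F))
  step 3: (¬F ∨ ¬(F ∧ F)) ∧ ((((F ∧ F) ∨ (T ∨ F)) ∧ ((F ∧ F) ∧ T)) ∨ (F ∨ F))
  step 4: (T ∨ ¬(F ∧ F)) ∧ ((((F ∧ F) ∨ (T ∨ F)) ∧ ((F ∧ F) ∧ T)) ∨ (F ∨ F))
  step 5: T ∧ ((((F ∧ F) ∨ (T ∨ F)) ∧ ((F ∧ F) ∧ T)) ∨ (F ∨ F))
  step 6: (((F ∧ F) ∨ (T ∨ F)) ∧ ((F ∧ F) ∧ T)) ∨ (F ∨ F)
  step 7: ((F ∨ (T ∨ F)) ∧ ((F ∧ F) ∧ T)) ∨ (F ∨ F)
  step 8: ((T ∨ F) ∧ ((F ∧ F) ∧ T)) ∨ (F ∨ F)
  step 9: (T ∧ ((F ∧ F) ∧ T)) ∨ (F ∨ F)
  step 10: ((F ∧ F) ∧ T) ∨ (F ∨ F)
  step 11: (F ∧ F) ∨ (F ∨ F)
  step 12: F ∨ (F ∨ F)
  step 13: F ∨ F
  step 14: F

Term B:
  start: ¬(¬F ∧ T)
  step 1: ¬¬F ∨ ¬T
  step 2: F ∨ ¬T
  step 3: ¬T
  step 4: F

Answer: SAME — A ⇓ F, B ⇓ F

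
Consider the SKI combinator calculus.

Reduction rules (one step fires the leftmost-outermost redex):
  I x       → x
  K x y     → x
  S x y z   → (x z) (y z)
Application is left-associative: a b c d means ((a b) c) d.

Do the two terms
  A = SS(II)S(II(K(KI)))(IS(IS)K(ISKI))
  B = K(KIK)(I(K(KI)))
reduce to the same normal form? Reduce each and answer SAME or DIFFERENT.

Answer: SAME — A ⇓ I, B ⇓ I

Derivation:
Term A:
  start: SS(II)S(II(K(KI)))(IS(IS)K(ISKI))
  [1] SS(IIS)(II(K(KI)))(IS(IS)K(ISKI))
  [2] S(II(K(KI)))(IIS(II(K(KI))))(IS(IS)K(ISKI))
  [3] II(K(KI))(IS(IS)K(ISKI))(IIS(II(K(KI)))(IS(IS)K(ISKI)))
  [4] I(K(KI))(IS(IS)K(ISKI))(IIS(II(K(KI)))(IS(IS)K(ISKI)))
  [5] K(KI)(IS(IS)K(ISKI))(IIS(II(K(KI)))(IS(IS)K(ISKI)))
  [6] KI(IIS(II(K(KI)))(IS(IS)K(ISKI)))
  [7] I

Term B:
  start: K(KIK)(I(K(KI)))
  [1] KIK
  [2] I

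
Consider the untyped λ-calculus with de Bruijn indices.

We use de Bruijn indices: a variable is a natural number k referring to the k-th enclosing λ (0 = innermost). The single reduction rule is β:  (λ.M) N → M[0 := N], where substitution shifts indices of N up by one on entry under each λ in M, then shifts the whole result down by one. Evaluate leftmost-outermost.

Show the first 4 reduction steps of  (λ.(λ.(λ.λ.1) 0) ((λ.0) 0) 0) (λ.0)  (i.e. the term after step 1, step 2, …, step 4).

  start: (λ.(λ.(λ.λ.1) 0) ((λ.0) 0) 0) (λ.0)
  [1] (λ.(λ.λ.1) 0) ((λ.0) (λ.0)) (λ.0)
  [2] (λ.λ.1) ((λ.0) (λ.0)) (λ.0)
  [3] (λ.(λ.0) (λ.0)) (λ.0)
  [4] (λ.0) (λ.0)

Answer: after 4 steps: (λ.0) (λ.0)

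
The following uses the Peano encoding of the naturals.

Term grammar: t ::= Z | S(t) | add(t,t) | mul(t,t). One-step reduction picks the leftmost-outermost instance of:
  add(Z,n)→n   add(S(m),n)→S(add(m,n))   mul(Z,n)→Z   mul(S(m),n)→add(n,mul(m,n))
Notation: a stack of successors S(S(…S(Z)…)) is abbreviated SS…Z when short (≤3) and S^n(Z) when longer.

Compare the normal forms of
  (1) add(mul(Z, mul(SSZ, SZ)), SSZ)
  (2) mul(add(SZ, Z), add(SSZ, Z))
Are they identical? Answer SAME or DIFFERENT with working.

Answer: SAME — A ⇓ SSZ, B ⇓ SSZ

Working:
Term A:
  start: add(mul(Z, mul(SSZ, SZ)), SSZ)
  →1  add(Z, SSZ)
  →2  SSZ

Term B:
  start: mul(add(SZ, Z), add(SSZ, Z))
  →1  mul(S(add(Z, Z)), add(SSZ, Z))
  →2  add(add(SSZ, Z), mul(add(Z, Z), add(SSZ, Z)))
  →3  add(S(add(SZ, Z)), mul(add(Z, Z), add(SSZ, Z)))
  →4  S(add(add(SZ, Z), mul(add(Z, Z), add(SSZ, Z))))
  →5  S(add(S(add(Z, Z)), mul(add(Z, Z), add(SSZ, Z))))
  →6  S(S(add(add(Z, Z), mul(add(Z, Z), add(SSZ, Z)))))
  →7  S(S(add(Z, mul(add(Z, Z), add(SSZ, Z)))))
  →8  S(S(mul(add(Z, Z), add(SSZ, Z))))
  →9  S(S(mul(Z, add(SSZ, Z))))
  →10  SSZ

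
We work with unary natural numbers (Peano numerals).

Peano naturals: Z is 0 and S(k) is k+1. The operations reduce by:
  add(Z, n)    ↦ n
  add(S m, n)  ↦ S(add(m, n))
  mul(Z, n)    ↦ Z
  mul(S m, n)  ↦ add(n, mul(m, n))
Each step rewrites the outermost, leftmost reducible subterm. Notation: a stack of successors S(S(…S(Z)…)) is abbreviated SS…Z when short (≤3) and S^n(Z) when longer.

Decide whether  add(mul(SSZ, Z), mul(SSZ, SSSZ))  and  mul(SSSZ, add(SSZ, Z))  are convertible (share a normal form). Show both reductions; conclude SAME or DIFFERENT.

Answer: SAME — A ⇓ S^6(Z), B ⇓ S^6(Z)

Working:
Term A:
  start: add(mul(SSZ, Z), mul(SSZ, SSSZ))
  step 1: add(add(Z, mul(SZ, Z)), mul(SSZ, SSSZ))
  step 2: add(mul(SZ, Z), mul(SSZ, SSSZ))
  step 3: add(add(Z, mul(Z, Z)), mul(SSZ, SSSZ))
  step 4: add(mul(Z, Z), mul(SSZ, SSSZ))
  step 5: add(Z, mul(SSZ, SSSZ))
  step 6: mul(SSZ, SSSZ)
  step 7: add(SSSZ, mul(SZ, SSSZ))
  step 8: S(add(SSZ, mul(SZ, SSSZ)))
  step 9: S(S(add(SZ, mul(SZ, SSSZ))))
  step 10: S(S(S(add(Z, mul(SZ, SSSZ)))))
  step 11: S(S(S(mul(SZ, SSSZ))))
  step 12: S(S(S(add(SSSZ, mul(Z, SSSZ)))))
  step 13: S(S(S(S(add(SSZ, mul(Z, SSSZ))))))
  step 14: S(S(S(S(S(add(SZ, mul(Z, SSSZ)))))))
  step 15: S(S(S(S(S(S(add(Z, mul(Z, SSSZ))))))))
  step 16: S(S(S(S(S(S(mul(Z, SSSZ)))))))
  step 17: S^6(Z)

Term B:
  start: mul(SSSZ, add(SSZ, Z))
  step 1: add(add(SSZ, Z), mul(SSZ, add(SSZ, Z)))
  step 2: add(S(add(SZ, Z)), mul(SSZ, add(SSZ, Z)))
  step 3: S(add(add(SZ, Z), mul(SSZ, add(SSZ, Z))))
  step 4: S(add(S(add(Z, Z)), mul(SSZ, add(SSZ, Z))))
  step 5: S(S(add(add(Z, Z), mul(SSZ, add(SSZ, Z)))))
  step 6: S(S(add(Z, mul(SSZ, add(SSZ, Z)))))
  step 7: S(S(mul(SSZ, add(SSZ, Z))))
  step 8: S(S(add(add(SSZ, Z), mul(SZ, add(SSZ, Z)))))
  step 9: S(S(add(S(add(SZ, Z)), mul(SZ, add(SSZ, Z)))))
  step 10: S(S(S(add(add(SZ, Z), mul(SZ, add(SSZ, Z))))))
  step 11: S(S(S(add(S(add(Z, Z)), mul(SZ, add(SSZ, Z))))))
  step 12: S(S(S(S(add(add(Z, Z), mul(SZ, add(SSZ, Z)))))))
  step 13: S(S(S(S(add(Z, mul(SZ, add(SSZ, Z)))))))
  step 14: S(S(S(S(mul(SZ, add(SSZ, Z))))))
  step 15: S(S(S(S(add(add(SSZ, Z), mul(Z, add(SSZ, Z)))))))
  step 16: S(S(S(S(add(S(add(SZ, Z)), mul(Z, add(SSZ, Z)))))))
  step 17: S(S(S(S(S(add(add(SZ, Z), mul(Z, add(SSZ, Z))))))))
  step 18: S(S(S(S(S(add(S(add(Z, Z)), mul(Z, add(SSZ, Z))))))))
  step 19: S(S(S(S(S(S(add(add(Z, Z), mul(Z, add(SSZ, Z)))))))))
  step 20: S(S(S(S(S(S(add(Z, mul(Z, add(SSZ, Z)))))))))
  step 21: S(S(S(S(S(S(mul(Z, add(SSZ, Z))))))))
  step 22: S^6(Z)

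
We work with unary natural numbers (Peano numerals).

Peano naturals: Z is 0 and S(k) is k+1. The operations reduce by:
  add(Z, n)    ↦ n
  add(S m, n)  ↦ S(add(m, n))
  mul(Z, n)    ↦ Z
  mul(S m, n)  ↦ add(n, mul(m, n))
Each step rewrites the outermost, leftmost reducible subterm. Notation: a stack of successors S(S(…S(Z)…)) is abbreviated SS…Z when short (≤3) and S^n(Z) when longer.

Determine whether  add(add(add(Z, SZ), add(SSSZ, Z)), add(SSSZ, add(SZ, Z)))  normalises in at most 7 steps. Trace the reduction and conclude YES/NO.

Answer: NO — after 7 steps the term is S(S(add(S(add(SZ, Z)), add(SSSZ, add(SZ, Z))))), not yet normal

Working:
  start: add(add(add(Z, SZ), add(SSSZ, Z)), add(SSSZ, add(SZ, Z)))
  step 1: add(add(SZ, add(SSSZ, Z)), add(SSSZ, add(SZ, Z)))
  step 2: add(S(add(Z, add(SSSZ, Z))), add(SSSZ, add(SZ, Z)))
  step 3: S(add(add(Z, add(SSSZ, Z)), add(SSSZ, add(SZ, Z))))
  step 4: S(add(add(SSSZ, Z), add(SSSZ, add(SZ, Z))))
  step 5: S(add(S(add(SSZ, Z)), add(SSSZ, add(SZ, Z))))
  step 6: S(S(add(add(SSZ, Z), add(SSSZ, add(SZ, Z)))))
  step 7: S(S(add(S(add(SZ, Z)), add(SSSZ, add(SZ, Z)))))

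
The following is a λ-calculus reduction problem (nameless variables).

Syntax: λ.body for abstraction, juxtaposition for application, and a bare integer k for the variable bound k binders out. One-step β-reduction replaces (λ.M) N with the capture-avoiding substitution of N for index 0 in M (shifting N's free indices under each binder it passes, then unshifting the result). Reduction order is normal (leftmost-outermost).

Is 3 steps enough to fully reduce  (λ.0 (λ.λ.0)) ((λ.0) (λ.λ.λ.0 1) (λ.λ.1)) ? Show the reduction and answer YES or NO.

Answer: NO — after 3 steps the term is (λ.λ.0 1) (λ.λ.0), not yet normal

Working:
  start: (λ.0 (λ.λ.0)) ((λ.0) (λ.λ.λ.0 1) (λ.λ.1))
  step 1: (λ.0) (λ.λ.λ.0 1) (λ.λ.1) (λ.λ.0)
  step 2: (λ.λ.λ.0 1) (λ.λ.1) (λ.λ.0)
  step 3: (λ.λ.0 1) (λ.λ.0)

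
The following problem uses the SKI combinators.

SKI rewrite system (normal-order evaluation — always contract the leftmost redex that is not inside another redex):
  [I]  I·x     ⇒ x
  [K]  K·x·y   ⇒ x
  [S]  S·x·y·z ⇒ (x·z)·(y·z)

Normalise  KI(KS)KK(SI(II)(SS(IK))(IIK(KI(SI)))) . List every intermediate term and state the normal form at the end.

Answer: normal form = K  (in 3 steps)

Derivation:
  start: KI(KS)KK(SI(II)(SS(IK))(IIK(KI(SI))))
  [1] IKK(SI(II)(SS(IK))(IIK(KI(SI))))
  [2] KK(SI(II)(SS(IK))(IIK(KI(SI))))
  [3] K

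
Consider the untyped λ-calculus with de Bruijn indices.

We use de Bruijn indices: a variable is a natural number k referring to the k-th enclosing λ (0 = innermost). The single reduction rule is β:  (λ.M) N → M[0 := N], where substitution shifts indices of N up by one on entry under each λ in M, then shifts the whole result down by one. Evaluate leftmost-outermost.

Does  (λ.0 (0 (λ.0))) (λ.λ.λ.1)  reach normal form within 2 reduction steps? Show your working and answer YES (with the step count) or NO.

Answer: YES — reaches normal form λ.λ.1 in 2 ≤ 2 steps

Reduction:
  start: (λ.0 (0 (λ.0))) (λ.λ.λ.1)
  step 1: (λ.λ.λ.1) ((λ.λ.λ.1) (λ.0))
  step 2: λ.λ.1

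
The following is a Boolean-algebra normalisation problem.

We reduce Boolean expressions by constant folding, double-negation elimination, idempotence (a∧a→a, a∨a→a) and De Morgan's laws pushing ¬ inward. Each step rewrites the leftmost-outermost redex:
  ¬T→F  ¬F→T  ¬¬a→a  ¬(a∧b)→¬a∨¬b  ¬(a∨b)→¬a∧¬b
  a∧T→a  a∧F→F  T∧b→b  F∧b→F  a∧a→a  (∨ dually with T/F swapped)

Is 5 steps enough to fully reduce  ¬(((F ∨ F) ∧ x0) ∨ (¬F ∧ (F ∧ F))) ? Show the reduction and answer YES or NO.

  start: ¬(((F ∨ F) ∧ x0) ∨ (¬F ∧ (F ∧ F)))
  [1] ¬((F ∨ F) ∧ x0) ∧ ¬(¬F ∧ (F ∧ F))
  [2] (¬(F ∨ F) ∨ ¬x0) ∧ ¬(¬F ∧ (F ∧ F))
  [3] ((¬F ∧ ¬F) ∨ ¬x0) ∧ ¬(¬F ∧ (F ∧ F))
  [4] (¬F ∨ ¬x0) ∧ ¬(¬F ∧ (F ∧ F))
  [5] (T ∨ ¬x0) ∧ ¬(¬F ∧ (F ∧ F))

Answer: NO — after 5 steps the term is (T ∨ ¬x0) ∧ ¬(¬F ∧ (F ∧ F)), not yet normal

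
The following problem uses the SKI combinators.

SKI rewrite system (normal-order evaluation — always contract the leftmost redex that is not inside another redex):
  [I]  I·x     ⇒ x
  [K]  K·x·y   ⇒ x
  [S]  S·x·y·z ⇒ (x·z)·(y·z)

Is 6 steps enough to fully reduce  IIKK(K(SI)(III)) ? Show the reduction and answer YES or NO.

Answer: YES — reaches normal form K in 3 ≤ 6 steps

Working:
  start: IIKK(K(SI)(III))
  [1] IKK(K(SI)(III))
  [2] KK(K(SI)(III))
  [3] K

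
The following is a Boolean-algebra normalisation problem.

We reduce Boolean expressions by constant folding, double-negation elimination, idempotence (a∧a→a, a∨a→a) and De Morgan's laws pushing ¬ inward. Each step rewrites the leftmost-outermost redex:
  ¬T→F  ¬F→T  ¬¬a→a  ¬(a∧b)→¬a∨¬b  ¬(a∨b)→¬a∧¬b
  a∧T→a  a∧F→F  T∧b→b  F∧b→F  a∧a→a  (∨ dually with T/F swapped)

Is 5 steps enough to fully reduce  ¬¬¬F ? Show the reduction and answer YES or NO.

  start: ¬¬¬F
  [1] ¬F
  [2] T

Answer: YES — reaches normal form T in 2 ≤ 5 steps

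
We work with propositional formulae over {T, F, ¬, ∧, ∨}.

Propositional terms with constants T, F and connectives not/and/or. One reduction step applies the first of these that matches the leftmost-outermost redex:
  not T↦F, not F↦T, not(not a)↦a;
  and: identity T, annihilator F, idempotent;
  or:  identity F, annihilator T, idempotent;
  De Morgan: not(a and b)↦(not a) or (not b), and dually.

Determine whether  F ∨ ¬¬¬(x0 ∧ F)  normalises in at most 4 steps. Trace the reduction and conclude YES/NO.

Answer: NO — after 4 steps the term is ¬x0 ∨ T, not yet normal

Reduction:
  start: F ∨ ¬¬¬(x0 ∧ F)
  →1  ¬¬¬(x0 ∧ F)
  →2  ¬(x0 ∧ F)
  →3  ¬x0 ∨ ¬F
  →4  ¬x0 ∨ T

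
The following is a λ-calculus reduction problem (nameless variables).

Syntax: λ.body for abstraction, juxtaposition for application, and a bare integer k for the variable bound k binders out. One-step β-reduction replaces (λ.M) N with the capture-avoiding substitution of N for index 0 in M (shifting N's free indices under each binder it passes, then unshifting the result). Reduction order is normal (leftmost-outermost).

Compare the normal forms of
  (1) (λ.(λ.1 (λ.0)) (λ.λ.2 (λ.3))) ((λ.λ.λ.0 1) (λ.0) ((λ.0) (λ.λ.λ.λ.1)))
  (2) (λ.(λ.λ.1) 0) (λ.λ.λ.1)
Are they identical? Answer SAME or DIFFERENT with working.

Term A:
  start: (λ.(λ.1 (λ.0)) (λ.λ.2 (λ.3))) ((λ.λ.λ.0 1) (λ.0) ((λ.0) (λ.λ.λ.λ.1)))
  step 1: (λ.(λ.λ.λ.0 1) (λ.0) ((λ.0) (λ.λ.λ.λ.1)) (λ.0)) (λ.λ.(λ.λ.λ.0 1) (λ.0) ((λ.0) (λ.λ.λ.λ.1)) (λ.(λ.λ.λ.0 1) (λ.0) ((λ.0) (λ.λ.λ.λ.1))))
  step 2: (λ.λ.λ.0 1) (λ.0) ((λ.0) (λ.λ.λ.λ.1)) (λ.0)
  step 3: (λ.λ.0 1) ((λ.0) (λ.λ.λ.λ.1)) (λ.0)
  step 4: (λ.0 ((λ.0) (λ.λ.λ.λ.1))) (λ.0)
  step 5: (λ.0) ((λ.0) (λ.λ.λ.λ.1))
  step 6: (λ.0) (λ.λ.λ.λ.1)
  step 7: λ.λ.λ.λ.1

Term B:
  start: (λ.(λ.λ.1) 0) (λ.λ.λ.1)
  step 1: (λ.λ.1) (λ.λ.λ.1)
  step 2: λ.λ.λ.λ.1

Answer: SAME — A ⇓ λ.λ.λ.λ.1, B ⇓ λ.λ.λ.λ.1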